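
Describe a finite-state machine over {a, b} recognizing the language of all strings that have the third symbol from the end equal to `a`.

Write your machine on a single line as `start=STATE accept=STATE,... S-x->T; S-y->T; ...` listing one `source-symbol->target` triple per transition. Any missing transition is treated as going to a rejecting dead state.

start=q0; accept=q7,q8,q9,q10; q0-a->q1; q0-b->q2; q1-a->q3; q1-b->q4; q2-a->q5; q2-b->q6; q3-a->q7; q3-b->q8; q4-a->q9; q4-b->q10; q5-a->q11; q5-b->q12; q6-a->q13; q6-b->q14; q7-a->q7; q7-b->q8; q8-a->q9; q8-b->q10; q9-a->q11; q9-b->q12; q10-a->q13; q10-b->q14; q11-a->q7; q11-b->q8; q12-a->q9; q12-b->q10; q13-a->q11; q13-b->q12; q14-a->q13; q14-b->q14

Because acceptance depends on a position counted from the end, the machine has to buffer the most recent 3 symbols. Make each state the string of the last up-to-3 symbols read; on input `x` shift the window left and append `x`. Accept when the buffered window has length 3 and begins with `a`.
          a    b  
>  q0     q1   q2 
   q1     q3   q4 
   q2     q5   q6 
   q3     q7   q8 
   q4     q9  q10 
   q5    q11  q12 
   q6    q13  q14 
 * q7     q7   q8 
 * q8     q9  q10 
 * q9    q11  q12 
 * q10   q13  q14 
   q11    q7   q8 
   q12    q9  q10 
   q13   q11  q12 
   q14   q13  q14 
(> = start, * = accepting)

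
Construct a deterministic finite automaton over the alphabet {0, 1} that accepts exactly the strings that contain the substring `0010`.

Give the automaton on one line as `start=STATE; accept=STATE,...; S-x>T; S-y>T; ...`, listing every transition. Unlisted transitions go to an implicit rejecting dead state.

start=A; accept=E; A-0>B; A-1>A; B-0>C; B-1>A; C-0>C; C-1>D; D-0>E; D-1>A; E-0>E; E-1>E

Track how much of `0010` has been matched so far: state A is no progress, E is the absorbing accept state reached once `0010` has occurred. Intermediate states record partial matches; on a mismatch, fall back to the longest reusable overlap.
A 5-state machine:
       0  1 
>  A   B  A 
   B   C  A 
   C   C  D 
   D   E  A 
 * E   E  E 
(> = start, * = accepting)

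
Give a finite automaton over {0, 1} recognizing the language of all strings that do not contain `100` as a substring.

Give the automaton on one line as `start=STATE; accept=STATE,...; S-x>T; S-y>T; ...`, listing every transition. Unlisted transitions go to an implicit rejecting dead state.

start=S0; accept=S0,S1,S2; S0-0>S0; S0-1>S1; S1-0>S2; S1-1>S1; S2-0>S3; S2-1>S1; S3-0>S3; S3-1>S3

This is the complement of 'contains `100`'. Use the same substring-matching states — S0 through S3 holding how much of `100` has just been matched — but flip the accepting set: everything except the trap S3 accepts.
A 4-state machine:
        0   1  
>* S0   S0  S1 
 * S1   S2  S1 
 * S2   S3  S1 
   S3   S3  S3 
(> = start, * = accepting)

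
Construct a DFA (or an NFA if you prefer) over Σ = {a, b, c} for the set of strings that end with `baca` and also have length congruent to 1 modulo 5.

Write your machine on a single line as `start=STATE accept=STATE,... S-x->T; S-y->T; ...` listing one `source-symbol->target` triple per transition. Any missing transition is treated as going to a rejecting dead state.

Run two small machines in parallel and take their product. One (5 states) tracks how much of the suffix `baca` has currently been matched; the other (5 states) tracks the input length modulo 5. Each combined state is a pair, one component from each; accept when both components accept. Minimizing collapses redundant product states.
With 9 states:
        a   b   c  
>  s0   s1  s1  s1 
   s1   s2  s2  s2 
   s2   s3  s4  s3 
   s3   s5  s5  s5 
   s4   s6  s5  s5 
   s5   s0  s0  s0 
   s6   s0  s0  s7 
   s7   s8  s1  s1 
 * s8   s2  s2  s2 
(> = start, * = accepting)

start=s0; accept=s8; s0-a->s1; s0-b->s1; s0-c->s1; s1-a->s2; s1-b->s2; s1-c->s2; s2-a->s3; s2-b->s4; s2-c->s3; s3-a->s5; s3-b->s5; s3-c->s5; s4-a->s6; s4-b->s5; s4-c->s5; s5-a->s0; s5-b->s0; s5-c->s0; s6-a->s0; s6-b->s0; s6-c->s7; s7-a->s8; s7-b->s1; s7-c->s1; s8-a->s2; s8-b->s2; s8-c->s2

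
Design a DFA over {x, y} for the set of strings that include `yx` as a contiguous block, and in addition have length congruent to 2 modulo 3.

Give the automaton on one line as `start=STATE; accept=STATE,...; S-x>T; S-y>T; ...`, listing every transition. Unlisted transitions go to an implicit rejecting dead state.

start=s0; accept=s5; s0-x>s1; s0-y>s2; s1-x>s3; s1-y>s4; s2-x>s5; s2-y>s4; s3-x>s0; s3-y>s6; s4-x>s7; s4-y>s6; s5-x>s7; s5-y>s7; s6-x>s8; s6-y>s2; s7-x>s8; s7-y>s8; s8-x>s5; s8-y>s5

Handle the two conditions separately and then intersect. One (3 states) tracks whether and how much of `yx` has been seen; the other (3 states) tracks the input length modulo 3. Each combined state is a pair, one component from each; accept when both components accept.
9 states suffice.
        x   y  
>  s0   s1  s2 
   s1   s3  s4 
   s2   s5  s4 
   s3   s0  s6 
   s4   s7  s6 
 * s5   s7  s7 
   s6   s8  s2 
   s7   s8  s8 
   s8   s5  s5 
(> = start, * = accepting)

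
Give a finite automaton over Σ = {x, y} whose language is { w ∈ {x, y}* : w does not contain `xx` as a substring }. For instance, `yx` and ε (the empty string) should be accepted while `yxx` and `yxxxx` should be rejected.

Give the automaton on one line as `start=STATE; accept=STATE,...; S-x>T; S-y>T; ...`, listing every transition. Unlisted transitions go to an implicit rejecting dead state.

Track partial matches of the forbidden pattern `xx`. State C is a dead state reached once `xx` has occurred; every other state accepts. A means no part of `xx` is currently matched.
A 3-state machine:
       x  y 
>* A   B  A 
 * B   C  A 
   C   C  C 
(> = start, * = accepting)

start=A; accept=A,B; A-x>B; A-y>A; B-x>C; B-y>A; C-x>C; C-y>C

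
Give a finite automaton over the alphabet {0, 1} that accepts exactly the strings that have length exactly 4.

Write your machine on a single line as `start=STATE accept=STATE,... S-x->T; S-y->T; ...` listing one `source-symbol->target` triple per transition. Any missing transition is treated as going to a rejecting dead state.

We only need to distinguish lengths 0, 1, …, 4, and '>4'. Chain s0 → s1 → s2 → s3 → s4 → s5 on every symbol, with s5 looping. Accepting states: {s4}.
A 6-state machine:
        0   1  
>  s0   s1  s1 
   s1   s2  s2 
   s2   s3  s3 
   s3   s4  s4 
 * s4   s5  s5 
   s5   s5  s5 
(> = start, * = accepting)

start=s0; accept=s4; s0-0->s1; s0-1->s1; s1-0->s2; s1-1->s2; s2-0->s3; s2-1->s3; s3-0->s4; s3-1->s4; s4-0->s5; s4-1->s5; s5-0->s5; s5-1->s5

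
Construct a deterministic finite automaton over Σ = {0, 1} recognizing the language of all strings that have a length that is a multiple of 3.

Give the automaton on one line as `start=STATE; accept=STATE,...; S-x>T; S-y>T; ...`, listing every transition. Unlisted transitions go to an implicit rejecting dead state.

start=q0; accept=q0; q0-0>q1; q0-1>q1; q1-0>q2; q1-1>q2; q2-0>q0; q2-1>q0

Count input length modulo 3: every symbol advances one step around the cycle q0 → q1 → q2 → q0. Accept at q0.
        0   1  
>* q0   q1  q1 
   q1   q2  q2 
   q2   q0  q0 
(> = start, * = accepting)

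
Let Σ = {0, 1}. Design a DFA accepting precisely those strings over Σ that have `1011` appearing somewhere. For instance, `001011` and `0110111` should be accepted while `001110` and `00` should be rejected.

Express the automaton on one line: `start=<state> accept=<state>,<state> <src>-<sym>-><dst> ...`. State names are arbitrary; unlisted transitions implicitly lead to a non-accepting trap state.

States A..D record the length of the longest prefix of `1011` that matches the current input suffix. Reaching E means `1011` has been seen, and we stay there forever. Accept from E.
With 5 states:
       0  1 
>  A   A  B 
   B   C  B 
   C   A  D 
   D   C  E 
 * E   E  E 
(> = start, * = accepting)

start=A accept=E A-0->A A-1->B B-0->C B-1->B C-0->A C-1->D D-0->C D-1->E E-0->E E-1->E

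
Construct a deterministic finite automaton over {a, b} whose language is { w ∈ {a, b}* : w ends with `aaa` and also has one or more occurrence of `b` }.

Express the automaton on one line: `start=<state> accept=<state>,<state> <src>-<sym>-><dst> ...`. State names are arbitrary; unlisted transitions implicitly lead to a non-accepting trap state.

start=S0 accept=S4 S0-a->S0 S0-b->S1 S1-a->S2 S1-b->S1 S2-a->S3 S2-b->S1 S3-a->S4 S3-b->S1 S4-a->S4 S4-b->S1

Run two small machines in parallel and take their product. The first has 4 states tracking how much of the suffix `aaa` has currently been matched; the second has 3 states tracking the count of `b`s, saturating at 2. A product state is a pair (one from each), accepting exactly when both do. After merging equivalent states the machine shrinks.
With 5 states:
        a   b  
>  S0   S0  S1 
   S1   S2  S1 
   S2   S3  S1 
   S3   S4  S1 
 * S4   S4  S1 
(> = start, * = accepting)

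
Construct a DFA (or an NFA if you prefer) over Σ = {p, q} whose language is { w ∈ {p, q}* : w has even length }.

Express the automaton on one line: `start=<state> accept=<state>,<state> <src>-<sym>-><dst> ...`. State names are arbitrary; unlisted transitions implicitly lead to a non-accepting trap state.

start=A accept=A A-p->B A-q->B B-p->A B-q->A

Only the length mod 2 matters, so use a 2-cycle: from any state, every input symbol moves to the next state, wrapping B back to A. Mark A accepting.
A 2-state machine:
       p  q 
>* A   B  B 
   B   A  A 
(> = start, * = accepting)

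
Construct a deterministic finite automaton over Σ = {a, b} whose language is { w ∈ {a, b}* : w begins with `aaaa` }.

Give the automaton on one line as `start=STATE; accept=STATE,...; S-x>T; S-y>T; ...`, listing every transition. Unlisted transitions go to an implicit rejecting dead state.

Check the first 4 symbols one by one: q0 through q3 record how many have matched `aaaa` so far; any wrong symbol goes to the dead state q5. After all 4 match we enter the accepting sink q4.
        a   b  
>  q0   q1  q5 
   q1   q2  q5 
   q2   q3  q5 
   q3   q4  q5 
 * q4   q4  q4 
   q5   q5  q5 
(> = start, * = accepting)

start=q0; accept=q4; q0-a>q1; q0-b>q5; q1-a>q2; q1-b>q5; q2-a>q3; q2-b>q5; q3-a>q4; q3-b>q5; q4-a>q4; q4-b>q4; q5-a>q5; q5-b>q5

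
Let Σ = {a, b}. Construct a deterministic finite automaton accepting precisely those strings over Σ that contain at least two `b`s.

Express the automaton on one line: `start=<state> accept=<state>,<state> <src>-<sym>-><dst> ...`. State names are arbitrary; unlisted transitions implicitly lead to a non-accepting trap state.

Only the number of `b`s matters, and only up to 3. Make a chain s0 → s1 → s2 → s3 advanced by each `b` (with s3 absorbing); every other symbol self-loops. The accepting set is {s2, s3}.
With 4 states:
        a   b  
>  s0   s0  s1 
   s1   s1  s2 
 * s2   s2  s3 
 * s3   s3  s3 
(> = start, * = accepting)

start=s0 accept=s2,s3 s0-a->s0 s0-b->s1 s1-a->s1 s1-b->s2 s2-a->s2 s2-b->s3 s3-a->s3 s3-b->s3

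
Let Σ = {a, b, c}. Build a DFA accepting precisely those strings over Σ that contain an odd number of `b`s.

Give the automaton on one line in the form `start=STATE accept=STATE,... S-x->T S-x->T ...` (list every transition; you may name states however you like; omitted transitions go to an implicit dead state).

Keep the running count of `b`s modulo 2: each `b` advances along the cycle S0 → S1 → S0 while other symbols loop. Accept at S1.
        a   b   c  
>  S0   S0  S1  S0 
 * S1   S1  S0  S1 
(> = start, * = accepting)

start=S0 accept=S1 S0-a->S0 S0-b->S1 S0-c->S0 S1-a->S1 S1-b->S0 S1-c->S1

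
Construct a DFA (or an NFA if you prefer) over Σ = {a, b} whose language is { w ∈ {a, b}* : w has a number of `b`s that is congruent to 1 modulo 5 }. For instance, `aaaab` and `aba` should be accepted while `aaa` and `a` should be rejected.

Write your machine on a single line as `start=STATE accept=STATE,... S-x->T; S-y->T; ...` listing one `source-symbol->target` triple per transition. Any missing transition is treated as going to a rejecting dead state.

start=S0; accept=S1; S0-a->S0; S0-b->S1; S1-a->S1; S1-b->S2; S2-a->S2; S2-b->S3; S3-a->S3; S3-b->S4; S4-a->S4; S4-b->S0

The only thing that matters is how many `b`s have appeared, reduced mod 5. Use one state per residue: S0 for 0, …, S4 for 4. Reading `b` moves to the next residue; anything else stays put. S1 is accepting.
        a   b  
>  S0   S0  S1 
 * S1   S1  S2 
   S2   S2  S3 
   S3   S3  S4 
   S4   S4  S0 
(> = start, * = accepting)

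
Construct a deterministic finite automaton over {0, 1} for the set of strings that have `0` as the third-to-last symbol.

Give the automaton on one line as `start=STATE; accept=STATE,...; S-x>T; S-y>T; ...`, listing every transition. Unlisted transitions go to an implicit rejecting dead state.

start=S0; accept=S7,S8,S9,S10; S0-0>S1; S0-1>S2; S1-0>S3; S1-1>S4; S2-0>S5; S2-1>S6; S3-0>S7; S3-1>S8; S4-0>S9; S4-1>S10; S5-0>S11; S5-1>S12; S6-0>S13; S6-1>S14; S7-0>S7; S7-1>S8; S8-0>S9; S8-1>S10; S9-0>S11; S9-1>S12; S10-0>S13; S10-1>S14; S11-0>S7; S11-1>S8; S12-0>S9; S12-1>S10; S13-0>S11; S13-1>S12; S14-0>S13; S14-1>S14

Because acceptance depends on a position counted from the end, the machine has to buffer the most recent 3 symbols. Make each state the string of the last up-to-3 symbols read; on input `x` shift the window left and append `x`. Accept when the buffered window has length 3 and begins with `0`.
A 15-state machine:
          0    1  
>  S0     S1   S2 
   S1     S3   S4 
   S2     S5   S6 
   S3     S7   S8 
   S4     S9  S10 
   S5    S11  S12 
   S6    S13  S14 
 * S7     S7   S8 
 * S8     S9  S10 
 * S9    S11  S12 
 * S10   S13  S14 
   S11    S7   S8 
   S12    S9  S10 
   S13   S11  S12 
   S14   S13  S14 
(> = start, * = accepting)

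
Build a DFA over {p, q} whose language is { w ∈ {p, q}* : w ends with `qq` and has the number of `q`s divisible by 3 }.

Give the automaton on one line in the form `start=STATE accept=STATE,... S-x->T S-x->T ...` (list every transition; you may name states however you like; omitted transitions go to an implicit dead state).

Handle the two conditions separately and then intersect. One (3 states) tracks how much of the suffix `qq` has currently been matched; the other (3 states) tracks the count of `q`s modulo 3. Each combined state is a pair, one component from each; accept when both components accept.
A 9-state machine:
        p   q  
>  S0   S0  S1 
   S1   S2  S3 
   S2   S2  S4 
   S3   S5  S6 
   S4   S5  S6 
   S5   S5  S7 
 * S6   S0  S8 
   S7   S0  S8 
   S8   S2  S3 
(> = start, * = accepting)

start=S0 accept=S6 S0-p->S0 S0-q->S1 S1-p->S2 S1-q->S3 S2-p->S2 S2-q->S4 S3-p->S5 S3-q->S6 S4-p->S5 S4-q->S6 S5-p->S5 S5-q->S7 S6-p->S0 S6-q->S8 S7-p->S0 S7-q->S8 S8-p->S2 S8-q->S3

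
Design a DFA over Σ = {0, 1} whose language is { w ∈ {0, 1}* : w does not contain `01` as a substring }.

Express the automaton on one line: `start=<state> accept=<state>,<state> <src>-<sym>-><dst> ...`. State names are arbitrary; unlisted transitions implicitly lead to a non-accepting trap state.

Track partial matches of the forbidden pattern `01`. State q2 is a dead state reached once `01` has occurred; every other state accepts. q0 means no part of `01` is currently matched.
With 3 states:
        0   1  
>* q0   q1  q0 
 * q1   q1  q2 
   q2   q2  q2 
(> = start, * = accepting)

start=q0 accept=q0,q1 q0-0->q1 q0-1->q0 q1-0->q1 q1-1->q2 q2-0->q2 q2-1->q2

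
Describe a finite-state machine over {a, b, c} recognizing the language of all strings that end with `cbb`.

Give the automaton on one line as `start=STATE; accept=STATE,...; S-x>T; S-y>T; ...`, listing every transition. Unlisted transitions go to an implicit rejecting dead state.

Let each state record the length of the longest suffix of the input read so far that is also a prefix of `cbb`. q1 means the last symbol is `c`; q2 means the last 2 symbols are `cb`; q3 means the last 3 symbols are `cbb`. Accept only at q3, where the string currently ends in `cbb`.
With 4 states:
        a   b   c  
>  q0   q0  q0  q1 
   q1   q0  q2  q1 
   q2   q0  q3  q1 
 * q3   q0  q0  q1 
(> = start, * = accepting)

start=q0; accept=q3; q0-a>q0; q0-b>q0; q0-c>q1; q1-a>q0; q1-b>q2; q1-c>q1; q2-a>q0; q2-b>q3; q2-c>q1; q3-a>q0; q3-b>q0; q3-c>q1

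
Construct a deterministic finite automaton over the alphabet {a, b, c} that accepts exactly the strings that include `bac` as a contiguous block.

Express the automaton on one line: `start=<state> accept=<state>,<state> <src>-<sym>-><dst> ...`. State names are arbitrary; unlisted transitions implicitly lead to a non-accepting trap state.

Track how much of `bac` has been matched so far: state q0 is no progress, q3 is the absorbing accept state reached once `bac` has occurred. Intermediate states record partial matches; on a mismatch, fall back to the longest reusable overlap.
A 4-state machine:
        a   b   c  
>  q0   q0  q1  q0 
   q1   q2  q1  q0 
   q2   q0  q1  q3 
 * q3   q3  q3  q3 
(> = start, * = accepting)

start=q0 accept=q3 q0-a->q0 q0-b->q1 q0-c->q0 q1-a->q2 q1-b->q1 q1-c->q0 q2-a->q0 q2-b->q1 q2-c->q3 q3-a->q3 q3-b->q3 q3-c->q3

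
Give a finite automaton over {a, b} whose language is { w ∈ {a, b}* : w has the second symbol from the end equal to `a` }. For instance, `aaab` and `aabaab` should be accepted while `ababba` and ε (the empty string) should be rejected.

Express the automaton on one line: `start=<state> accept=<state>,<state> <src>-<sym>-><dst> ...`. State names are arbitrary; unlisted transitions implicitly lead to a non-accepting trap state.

A DFA must remember the last 2 symbols (since which symbol is second-to-last isn't known until the input ends). Use one state per possible window of the last ≤2 symbols; accept from those whose window starts with `a`.
With 7 states:
        a   b  
>  q0   q1  q2 
   q1   q3  q4 
   q2   q5  q6 
 * q3   q3  q4 
 * q4   q5  q6 
   q5   q3  q4 
   q6   q5  q6 
(> = start, * = accepting)

start=q0 accept=q3,q4 q0-a->q1 q0-b->q2 q1-a->q3 q1-b->q4 q2-a->q5 q2-b->q6 q3-a->q3 q3-b->q4 q4-a->q5 q4-b->q6 q5-a->q3 q5-b->q4 q6-a->q5 q6-b->q6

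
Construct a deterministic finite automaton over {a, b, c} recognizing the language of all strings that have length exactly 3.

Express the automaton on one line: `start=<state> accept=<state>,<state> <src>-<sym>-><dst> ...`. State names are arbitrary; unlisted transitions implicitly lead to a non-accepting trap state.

start=S0 accept=S3 S0-a->S1 S0-b->S1 S0-c->S1 S1-a->S2 S1-b->S2 S1-c->S2 S2-a->S3 S2-b->S3 S2-c->S3 S3-a->S4 S3-b->S4 S3-c->S4 S4-a->S4 S4-b->S4 S4-c->S4

We only need to distinguish lengths 0, 1, …, 3, and '>3'. Chain S0 → S1 → S2 → S3 → S4 on every symbol, with S4 looping. Accepting states: {S3}.
5 states suffice.
        a   b   c  
>  S0   S1  S1  S1 
   S1   S2  S2  S2 
   S2   S3  S3  S3 
 * S3   S4  S4  S4 
   S4   S4  S4  S4 
(> = start, * = accepting)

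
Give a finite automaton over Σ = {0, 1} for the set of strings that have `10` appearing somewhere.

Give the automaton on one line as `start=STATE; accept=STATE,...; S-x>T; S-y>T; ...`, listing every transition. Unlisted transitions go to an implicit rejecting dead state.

States s0..s1 record the length of the longest prefix of `10` that matches the current input suffix. Reaching s2 means `10` has been seen, and we stay there forever. Accept from s2.
        0   1  
>  s0   s0  s1 
   s1   s2  s1 
 * s2   s2  s2 
(> = start, * = accepting)

start=s0; accept=s2; s0-0>s0; s0-1>s1; s1-0>s2; s1-1>s1; s2-0>s2; s2-1>s2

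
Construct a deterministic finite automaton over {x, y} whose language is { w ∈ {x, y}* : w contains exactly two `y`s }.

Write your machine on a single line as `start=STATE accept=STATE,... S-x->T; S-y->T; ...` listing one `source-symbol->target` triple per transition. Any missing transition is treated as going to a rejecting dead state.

Count `y`s, saturating at 3: states A through C mean 0 through 2 `y`s seen; D means more than 2. Each `y` increments (capped at D); other symbols loop. Accept from {C}.
A 4-state machine:
       x  y 
>  A   A  B 
   B   B  C 
 * C   C  D 
   D   D  D 
(> = start, * = accepting)

start=A; accept=C; A-x->A; A-y->B; B-x->B; B-y->C; C-x->C; C-y->D; D-x->D; D-y->D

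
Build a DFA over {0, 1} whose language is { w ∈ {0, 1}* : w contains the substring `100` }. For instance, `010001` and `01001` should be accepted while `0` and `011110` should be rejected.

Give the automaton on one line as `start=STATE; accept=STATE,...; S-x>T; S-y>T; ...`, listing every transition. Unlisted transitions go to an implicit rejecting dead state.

Track how much of `100` has been matched so far: state q0 is no progress, q3 is the absorbing accept state reached once `100` has occurred. Intermediate states record partial matches; on a mismatch, fall back to the longest reusable overlap.
With 4 states:
        0   1  
>  q0   q0  q1 
   q1   q2  q1 
   q2   q3  q1 
 * q3   q3  q3 
(> = start, * = accepting)

start=q0; accept=q3; q0-0>q0; q0-1>q1; q1-0>q2; q1-1>q1; q2-0>q3; q2-1>q1; q3-0>q3; q3-1>q3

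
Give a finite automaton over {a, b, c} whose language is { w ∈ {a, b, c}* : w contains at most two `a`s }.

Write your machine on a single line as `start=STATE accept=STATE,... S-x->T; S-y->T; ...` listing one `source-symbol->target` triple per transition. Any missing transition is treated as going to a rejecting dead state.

Count `a`s, saturating at 3: states q0 through q2 mean 0 through 2 `a`s seen; q3 means more than 2. Each `a` increments (capped at q3); other symbols loop. Accept from {q0, q1, q2}.
        a   b   c  
>* q0   q1  q0  q0 
 * q1   q2  q1  q1 
 * q2   q3  q2  q2 
   q3   q3  q3  q3 
(> = start, * = accepting)

start=q0; accept=q0,q1,q2; q0-a->q1; q0-b->q0; q0-c->q0; q1-a->q2; q1-b->q1; q1-c->q1; q2-a->q3; q2-b->q2; q2-c->q2; q3-a->q3; q3-b->q3; q3-c->q3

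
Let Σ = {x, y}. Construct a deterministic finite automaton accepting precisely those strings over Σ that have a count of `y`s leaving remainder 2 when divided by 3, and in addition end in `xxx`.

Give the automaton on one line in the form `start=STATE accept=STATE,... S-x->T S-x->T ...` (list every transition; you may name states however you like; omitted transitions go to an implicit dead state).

Handle the two conditions separately and then intersect. One (3 states) tracks the count of `y`s modulo 3; the other (4 states) tracks how much of the suffix `xxx` has currently been matched. Each combined state is a pair, one component from each; accept when both components accept.
With 12 states:
          x    y  
>  s0     s1   s2 
   s1     s3   s2 
   s2     s4   s5 
   s3     s6   s2 
   s4     s7   s5 
   s5     s8   s0 
   s6     s6   s2 
   s7     s9   s5 
   s8    s10   s0 
   s9     s9   s5 
   s10   s11   s0 
 * s11   s11   s0 
(> = start, * = accepting)

start=s0 accept=s11 s0-x->s1 s0-y->s2 s1-x->s3 s1-y->s2 s2-x->s4 s2-y->s5 s3-x->s6 s3-y->s2 s4-x->s7 s4-y->s5 s5-x->s8 s5-y->s0 s6-x->s6 s6-y->s2 s7-x->s9 s7-y->s5 s8-x->s10 s8-y->s0 s9-x->s9 s9-y->s5 s10-x->s11 s10-y->s0 s11-x->s11 s11-y->s0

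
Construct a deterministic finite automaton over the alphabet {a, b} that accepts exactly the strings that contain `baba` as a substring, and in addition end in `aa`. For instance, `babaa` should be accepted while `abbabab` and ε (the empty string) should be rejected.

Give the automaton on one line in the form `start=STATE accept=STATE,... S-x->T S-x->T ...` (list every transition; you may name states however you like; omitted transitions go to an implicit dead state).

Handle the two conditions separately and then intersect. One (5 states) tracks whether and how much of `baba` has been seen; the other (3 states) tracks how much of the suffix `aa` has currently been matched. Each combined state is a pair, one component from each; accept when both components accept.
        a   b  
>  q0   q1  q2 
   q1   q3  q2 
   q2   q4  q2 
   q3   q3  q2 
   q4   q3  q5 
   q5   q6  q2 
   q6   q7  q8 
 * q7   q7  q8 
   q8   q6  q8 
(> = start, * = accepting)

start=q0 accept=q7 q0-a->q1 q0-b->q2 q1-a->q3 q1-b->q2 q2-a->q4 q2-b->q2 q3-a->q3 q3-b->q2 q4-a->q3 q4-b->q5 q5-a->q6 q5-b->q2 q6-a->q7 q6-b->q8 q7-a->q7 q7-b->q8 q8-a->q6 q8-b->q8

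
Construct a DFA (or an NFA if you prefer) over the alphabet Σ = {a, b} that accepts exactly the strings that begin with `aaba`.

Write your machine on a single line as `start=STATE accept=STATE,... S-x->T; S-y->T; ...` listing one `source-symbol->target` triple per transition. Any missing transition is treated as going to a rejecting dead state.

start=s0; accept=s4; s0-a->s1; s0-b->s5; s1-a->s2; s1-b->s5; s2-a->s5; s2-b->s3; s3-a->s4; s3-b->s5; s4-a->s4; s4-b->s4; s5-a->s5; s5-b->s5

Check the first 4 symbols one by one: s0 through s3 record how many have matched `aaba` so far; any wrong symbol goes to the dead state s5. After all 4 match we enter the accepting sink s4.
With 6 states:
        a   b  
>  s0   s1  s5 
   s1   s2  s5 
   s2   s5  s3 
   s3   s4  s5 
 * s4   s4  s4 
   s5   s5  s5 
(> = start, * = accepting)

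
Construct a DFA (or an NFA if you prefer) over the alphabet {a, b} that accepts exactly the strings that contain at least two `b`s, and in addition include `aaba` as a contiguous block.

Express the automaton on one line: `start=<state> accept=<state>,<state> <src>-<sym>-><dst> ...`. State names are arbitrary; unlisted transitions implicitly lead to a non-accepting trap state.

Build one automaton per condition and run them in lockstep. One (4 states) tracks the count of `b`s, saturating at 3; the other (5 states) tracks whether and how much of `aaba` has been seen. Each combined state is a pair, one component from each; accept when both components accept.
An 18-state machine:
          a    b  
>  S0     S1   S2 
   S1     S3   S2 
   S2     S4   S5 
   S3     S3   S6 
   S4     S7   S5 
   S5     S8   S9 
   S6    S10   S5 
   S7     S7  S11 
   S8    S12   S9 
   S9    S13   S9 
   S10   S10  S14 
   S11   S14   S9 
   S12   S12  S15 
   S13   S16   S9 
 * S14   S14  S17 
   S15   S17   S9 
   S16   S16  S15 
 * S17   S17  S17 
(> = start, * = accepting)

start=S0 accept=S14,S17 S0-a->S1 S0-b->S2 S1-a->S3 S1-b->S2 S2-a->S4 S2-b->S5 S3-a->S3 S3-b->S6 S4-a->S7 S4-b->S5 S5-a->S8 S5-b->S9 S6-a->S10 S6-b->S5 S7-a->S7 S7-b->S11 S8-a->S12 S8-b->S9 S9-a->S13 S9-b->S9 S10-a->S10 S10-b->S14 S11-a->S14 S11-b->S9 S12-a->S12 S12-b->S15 S13-a->S16 S13-b->S9 S14-a->S14 S14-b->S17 S15-a->S17 S15-b->S9 S16-a->S16 S16-b->S15 S17-a->S17 S17-b->S17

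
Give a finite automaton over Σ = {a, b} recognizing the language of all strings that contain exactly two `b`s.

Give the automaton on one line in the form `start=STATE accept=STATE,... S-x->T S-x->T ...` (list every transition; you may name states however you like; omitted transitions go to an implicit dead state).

Count `b`s, saturating at 3: states s0 through s2 mean 0 through 2 `b`s seen; s3 means more than 2. Each `b` increments (capped at s3); other symbols loop. Accept from {s2}.
4 states suffice.
        a   b  
>  s0   s0  s1 
   s1   s1  s2 
 * s2   s2  s3 
   s3   s3  s3 
(> = start, * = accepting)

start=s0 accept=s2 s0-a->s0 s0-b->s1 s1-a->s1 s1-b->s2 s2-a->s2 s2-b->s3 s3-a->s3 s3-b->s3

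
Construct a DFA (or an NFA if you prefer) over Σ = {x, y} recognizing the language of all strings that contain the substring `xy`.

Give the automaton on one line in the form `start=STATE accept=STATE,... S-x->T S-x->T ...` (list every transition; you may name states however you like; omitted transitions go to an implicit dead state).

Track how much of `xy` has been matched so far: state q0 is no progress, q2 is the absorbing accept state reached once `xy` has occurred. Intermediate states record partial matches; on a mismatch, fall back to the longest reusable overlap.
        x   y  
>  q0   q1  q0 
   q1   q1  q2 
 * q2   q2  q2 
(> = start, * = accepting)

start=q0 accept=q2 q0-x->q1 q0-y->q0 q1-x->q1 q1-y->q2 q2-x->q2 q2-y->q2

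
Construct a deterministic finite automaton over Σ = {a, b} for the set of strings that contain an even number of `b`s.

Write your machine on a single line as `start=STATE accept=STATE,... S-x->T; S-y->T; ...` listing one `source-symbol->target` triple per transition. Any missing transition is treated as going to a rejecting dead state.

start=s0; accept=s0; s0-a->s0; s0-b->s1; s1-a->s1; s1-b->s0

The only thing that matters is how many `b`s have appeared, reduced mod 2. Use one state per residue: s0 for 0, …, s1 for 1. Reading `b` moves to the next residue; anything else stays put. s0 is accepting.
        a   b  
>* s0   s0  s1 
   s1   s1  s0 
(> = start, * = accepting)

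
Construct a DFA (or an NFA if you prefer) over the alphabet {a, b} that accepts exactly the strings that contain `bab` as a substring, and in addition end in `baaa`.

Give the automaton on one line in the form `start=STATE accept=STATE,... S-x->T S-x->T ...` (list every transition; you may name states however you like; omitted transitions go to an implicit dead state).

Handle the two conditions separately and then intersect. One (4 states) tracks whether and how much of `bab` has been seen; the other (5 states) tracks how much of the suffix `baaa` has currently been matched. Each combined state is a pair, one component from each; accept when both components accept.
A 10-state machine:
        a   b  
>  s0   s0  s1 
   s1   s2  s1 
   s2   s3  s4 
   s3   s5  s1 
   s4   s6  s4 
   s5   s0  s1 
   s6   s7  s4 
   s7   s8  s4 
 * s8   s9  s4 
   s9   s9  s4 
(> = start, * = accepting)

start=s0 accept=s8 s0-a->s0 s0-b->s1 s1-a->s2 s1-b->s1 s2-a->s3 s2-b->s4 s3-a->s5 s3-b->s1 s4-a->s6 s4-b->s4 s5-a->s0 s5-b->s1 s6-a->s7 s6-b->s4 s7-a->s8 s7-b->s4 s8-a->s9 s8-b->s4 s9-a->s9 s9-b->s4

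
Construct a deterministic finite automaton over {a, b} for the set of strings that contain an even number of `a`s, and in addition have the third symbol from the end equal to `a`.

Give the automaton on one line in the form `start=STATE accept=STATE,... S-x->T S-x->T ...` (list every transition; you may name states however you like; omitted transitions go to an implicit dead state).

start=q0 accept=q5,q6,q8,q9 q0-a->q1 q0-b->q0 q1-a->q2 q1-b->q3 q2-a->q4 q2-b->q5 q3-a->q6 q3-b->q7 q4-a->q8 q4-b->q3 q5-a->q1 q5-b->q9 q6-a->q4 q6-b->q10 q7-a->q11 q7-b->q7 q8-a->q4 q8-b->q5 q9-a->q1 q9-b->q0 q10-a->q1 q10-b->q9 q11-a->q4 q11-b->q10

Run two small machines in parallel and take their product. The first has 2 states tracking the count of `a`s modulo 2; the second has 15 states tracking the last 3 symbols read. A product state is a pair (one from each), accepting exactly when both do. Minimizing collapses redundant product states.
          a    b  
>  q0     q1   q0 
   q1     q2   q3 
   q2     q4   q5 
   q3     q6   q7 
   q4     q8   q3 
 * q5     q1   q9 
 * q6     q4  q10 
   q7    q11   q7 
 * q8     q4   q5 
 * q9     q1   q0 
   q10    q1   q9 
   q11    q4  q10 
(> = start, * = accepting)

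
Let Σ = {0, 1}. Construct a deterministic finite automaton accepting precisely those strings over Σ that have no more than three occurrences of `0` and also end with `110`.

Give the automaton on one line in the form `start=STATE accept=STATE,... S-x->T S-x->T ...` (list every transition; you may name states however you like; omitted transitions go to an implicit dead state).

start=s0 accept=s9,s11,s12 s0-0->s1 s0-1->s2 s1-0->s3 s1-1->s4 s2-0->s1 s2-1->s5 s3-0->s6 s3-1->s7 s4-0->s3 s4-1->s8 s5-0->s9 s5-1->s5 s6-0->s6 s6-1->s6 s7-0->s6 s7-1->s10 s8-0->s11 s8-1->s8 s9-0->s3 s9-1->s4 s10-0->s12 s10-1->s10 s11-0->s6 s11-1->s7 s12-0->s6 s12-1->s6

Run two small machines in parallel and take their product. The first has 5 states tracking the count of `0`s, saturating at 4; the second has 4 states tracking how much of the suffix `110` has currently been matched. A product state is a pair (one from each), accepting exactly when both do. After merging equivalent states the machine shrinks.
          0    1  
>  s0     s1   s2 
   s1     s3   s4 
   s2     s1   s5 
   s3     s6   s7 
   s4     s3   s8 
   s5     s9   s5 
   s6     s6   s6 
   s7     s6  s10 
   s8    s11   s8 
 * s9     s3   s4 
   s10   s12  s10 
 * s11    s6   s7 
 * s12    s6   s6 
(> = start, * = accepting)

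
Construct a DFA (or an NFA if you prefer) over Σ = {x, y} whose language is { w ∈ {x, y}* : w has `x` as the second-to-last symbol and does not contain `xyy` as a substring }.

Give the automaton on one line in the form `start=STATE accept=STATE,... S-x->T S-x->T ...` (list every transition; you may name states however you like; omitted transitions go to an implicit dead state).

start=s0 accept=s2,s3 s0-x->s1 s0-y->s0 s1-x->s2 s1-y->s3 s2-x->s2 s2-y->s3 s3-x->s1 s3-y->s4 s4-x->s4 s4-y->s4

Handle the two conditions separately and then intersect. The first has 7 states tracking the last 2 symbols read; the second has 4 states tracking partial matches of the forbidden pattern `xyy`. A product state is a pair (one from each), accepting exactly when both do. After merging equivalent states the machine shrinks.
5 states suffice.
        x   y  
>  s0   s1  s0 
   s1   s2  s3 
 * s2   s2  s3 
 * s3   s1  s4 
   s4   s4  s4 
(> = start, * = accepting)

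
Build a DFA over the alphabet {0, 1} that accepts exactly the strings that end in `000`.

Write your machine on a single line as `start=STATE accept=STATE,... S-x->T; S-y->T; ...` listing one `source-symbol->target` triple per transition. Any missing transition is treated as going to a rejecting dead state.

start=q0; accept=q3; q0-0->q1; q0-1->q0; q1-0->q2; q1-1->q0; q2-0->q3; q2-1->q0; q3-0->q3; q3-1->q0

Remember how much of `000` the current input suffix matches. State q0 means no match yet; q1 means the last symbol is `0`; q2 means the last 2 symbols are `00`; q3 means the last 3 symbols are `000`. Only q3 accepts. On a mismatch, fall back to the longest proper suffix that is still a prefix of `000`.
A 4-state machine:
        0   1  
>  q0   q1  q0 
   q1   q2  q0 
   q2   q3  q0 
 * q3   q3  q0 
(> = start, * = accepting)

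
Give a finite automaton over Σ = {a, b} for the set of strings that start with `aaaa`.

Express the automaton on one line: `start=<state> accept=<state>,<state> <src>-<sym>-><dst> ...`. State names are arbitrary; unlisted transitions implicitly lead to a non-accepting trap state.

start=q0 accept=q4 q0-a->q1 q0-b->q5 q1-a->q2 q1-b->q5 q2-a->q3 q2-b->q5 q3-a->q4 q3-b->q5 q4-a->q4 q4-b->q4 q5-a->q5 q5-b->q5

Walk along `aaaa` while the input agrees: from q0 take `a` to q1, and so on. Any deviation drops to the rejecting sink q5. Once q4 is reached the prefix is confirmed and every continuation is accepted.
        a   b  
>  q0   q1  q5 
   q1   q2  q5 
   q2   q3  q5 
   q3   q4  q5 
 * q4   q4  q4 
   q5   q5  q5 
(> = start, * = accepting)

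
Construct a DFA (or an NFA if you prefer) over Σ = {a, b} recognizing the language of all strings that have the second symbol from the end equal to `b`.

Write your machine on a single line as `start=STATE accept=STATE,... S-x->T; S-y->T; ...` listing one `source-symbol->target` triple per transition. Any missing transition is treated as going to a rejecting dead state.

Because acceptance depends on a position counted from the end, the machine has to buffer the most recent 2 symbols. Make each state the string of the last up-to-2 symbols read; on input `x` shift the window left and append `x`. Accept when the buffered window has length 2 and begins with `b`.
With 7 states:
        a   b  
>  q0   q1  q2 
   q1   q3  q4 
   q2   q5  q6 
   q3   q3  q4 
   q4   q5  q6 
 * q5   q3  q4 
 * q6   q5  q6 
(> = start, * = accepting)

start=q0; accept=q5,q6; q0-a->q1; q0-b->q2; q1-a->q3; q1-b->q4; q2-a->q5; q2-b->q6; q3-a->q3; q3-b->q4; q4-a->q5; q4-b->q6; q5-a->q3; q5-b->q4; q6-a->q5; q6-b->q6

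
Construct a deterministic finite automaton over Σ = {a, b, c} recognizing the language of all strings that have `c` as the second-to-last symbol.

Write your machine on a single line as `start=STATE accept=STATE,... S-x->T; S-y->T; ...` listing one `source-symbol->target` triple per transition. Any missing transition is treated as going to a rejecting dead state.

Because acceptance depends on a position counted from the end, the machine has to buffer the most recent 2 symbols. Make each state the string of the last up-to-2 symbols read; on input `x` shift the window left and append `x`. Accept when the buffered window has length 2 and begins with `c`.
With 13 states:
          a    b    c  
>  q0     q1   q2   q3 
   q1     q4   q5   q6 
   q2     q7   q8   q9 
   q3    q10  q11  q12 
   q4     q4   q5   q6 
   q5     q7   q8   q9 
   q6    q10  q11  q12 
   q7     q4   q5   q6 
   q8     q7   q8   q9 
   q9    q10  q11  q12 
 * q10    q4   q5   q6 
 * q11    q7   q8   q9 
 * q12   q10  q11  q12 
(> = start, * = accepting)

start=q0; accept=q10,q11,q12; q0-a->q1; q0-b->q2; q0-c->q3; q1-a->q4; q1-b->q5; q1-c->q6; q2-a->q7; q2-b->q8; q2-c->q9; q3-a->q10; q3-b->q11; q3-c->q12; q4-a->q4; q4-b->q5; q4-c->q6; q5-a->q7; q5-b->q8; q5-c->q9; q6-a->q10; q6-b->q11; q6-c->q12; q7-a->q4; q7-b->q5; q7-c->q6; q8-a->q7; q8-b->q8; q8-c->q9; q9-a->q10; q9-b->q11; q9-c->q12; q10-a->q4; q10-b->q5; q10-c->q6; q11-a->q7; q11-b->q8; q11-c->q9; q12-a->q10; q12-b->q11; q12-c->q12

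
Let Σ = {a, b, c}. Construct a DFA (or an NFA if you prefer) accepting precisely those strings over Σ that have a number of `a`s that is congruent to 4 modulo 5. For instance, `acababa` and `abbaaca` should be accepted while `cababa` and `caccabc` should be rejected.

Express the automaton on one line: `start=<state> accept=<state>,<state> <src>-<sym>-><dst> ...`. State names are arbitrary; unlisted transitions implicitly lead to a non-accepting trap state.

start=S0 accept=S4 S0-a->S1 S0-b->S0 S0-c->S0 S1-a->S2 S1-b->S1 S1-c->S1 S2-a->S3 S2-b->S2 S2-c->S2 S3-a->S4 S3-b->S3 S3-c->S3 S4-a->S0 S4-b->S4 S4-c->S4

Keep the running count of `a`s modulo 5: each `a` advances along the cycle S0 → S1 → S2 → S3 → S4 → S0 while other symbols loop. Accept at S4.
5 states suffice.
        a   b   c  
>  S0   S1  S0  S0 
   S1   S2  S1  S1 
   S2   S3  S2  S2 
   S3   S4  S3  S3 
 * S4   S0  S4  S4 
(> = start, * = accepting)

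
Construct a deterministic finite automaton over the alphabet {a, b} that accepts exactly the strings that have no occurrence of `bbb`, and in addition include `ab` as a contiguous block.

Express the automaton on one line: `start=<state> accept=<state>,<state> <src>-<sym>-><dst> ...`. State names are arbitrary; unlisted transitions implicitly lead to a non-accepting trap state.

start=s0 accept=s3,s5,s6 s0-a->s1 s0-b->s2 s1-a->s1 s1-b->s3 s2-a->s1 s2-b->s4 s3-a->s5 s3-b->s6 s4-a->s1 s4-b->s7 s5-a->s5 s5-b->s3 s6-a->s5 s6-b->s8 s7-a->s9 s7-b->s7 s8-a->s8 s8-b->s8 s9-a->s9 s9-b->s8

Run two small machines in parallel and take their product. The first has 4 states tracking partial matches of the forbidden pattern `bbb`; the second has 3 states tracking whether and how much of `ab` has been seen. A product state is a pair (one from each), accepting exactly when both do.
With 10 states:
        a   b  
>  s0   s1  s2 
   s1   s1  s3 
   s2   s1  s4 
 * s3   s5  s6 
   s4   s1  s7 
 * s5   s5  s3 
 * s6   s5  s8 
   s7   s9  s7 
   s8   s8  s8 
   s9   s9  s8 
(> = start, * = accepting)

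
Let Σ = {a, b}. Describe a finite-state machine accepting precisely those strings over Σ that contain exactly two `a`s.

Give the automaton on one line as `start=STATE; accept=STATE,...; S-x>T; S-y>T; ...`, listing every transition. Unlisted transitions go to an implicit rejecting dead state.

Only the number of `a`s matters, and only up to 3. Make a chain s0 → s1 → s2 → s3 advanced by each `a` (with s3 absorbing); every other symbol self-loops. The accepting set is {s2}.
4 states suffice.
        a   b  
>  s0   s1  s0 
   s1   s2  s1 
 * s2   s3  s2 
   s3   s3  s3 
(> = start, * = accepting)

start=s0; accept=s2; s0-a>s1; s0-b>s0; s1-a>s2; s1-b>s1; s2-a>s3; s2-b>s2; s3-a>s3; s3-b>s3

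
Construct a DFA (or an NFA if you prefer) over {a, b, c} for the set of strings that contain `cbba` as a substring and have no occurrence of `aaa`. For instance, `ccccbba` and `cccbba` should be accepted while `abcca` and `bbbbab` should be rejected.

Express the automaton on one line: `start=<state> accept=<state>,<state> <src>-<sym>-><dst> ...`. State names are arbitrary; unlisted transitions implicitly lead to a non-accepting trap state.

Handle the two conditions separately and then intersect. The first has 5 states tracking whether and how much of `cbba` has been seen; the second has 4 states tracking partial matches of the forbidden pattern `aaa`. A product state is a pair (one from each), accepting exactly when both do.
          a    b    c  
>  q0     q1   q0   q2 
   q1     q3   q0   q2 
   q2     q1   q4   q2 
   q3     q5   q0   q2 
   q4     q1   q6   q2 
   q5     q5   q5   q7 
   q6     q8   q0   q2 
   q7     q5   q9   q7 
 * q8    q10  q11  q11 
   q9     q5  q12   q7 
 * q10   q13  q11  q11 
 * q11    q8  q11  q11 
   q12   q13   q5   q7 
   q13   q13  q13  q13 
(> = start, * = accepting)

start=q0 accept=q8,q10,q11 q0-a->q1 q0-b->q0 q0-c->q2 q1-a->q3 q1-b->q0 q1-c->q2 q2-a->q1 q2-b->q4 q2-c->q2 q3-a->q5 q3-b->q0 q3-c->q2 q4-a->q1 q4-b->q6 q4-c->q2 q5-a->q5 q5-b->q5 q5-c->q7 q6-a->q8 q6-b->q0 q6-c->q2 q7-a->q5 q7-b->q9 q7-c->q7 q8-a->q10 q8-b->q11 q8-c->q11 q9-a->q5 q9-b->q12 q9-c->q7 q10-a->q13 q10-b->q11 q10-c->q11 q11-a->q8 q11-b->q11 q11-c->q11 q12-a->q13 q12-b->q5 q12-c->q7 q13-a->q13 q13-b->q13 q13-c->q13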